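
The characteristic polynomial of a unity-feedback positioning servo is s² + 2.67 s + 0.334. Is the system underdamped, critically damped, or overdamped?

a² − 4b = 5.8 > 0 (two distinct real roots); the system is overdamped.

overdamped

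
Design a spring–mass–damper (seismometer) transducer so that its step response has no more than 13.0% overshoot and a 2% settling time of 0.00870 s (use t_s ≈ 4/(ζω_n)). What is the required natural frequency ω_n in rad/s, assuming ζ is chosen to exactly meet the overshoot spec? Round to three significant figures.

ω_n ≈ 844 rad/s

From %OS = 100·exp(−πζ/√(1−ζ²)), invert to get ζ = −ln(OS)/√(π² + ln²(OS)) with OS = 0.130.
−ln 0.130 = 2.040, so ζ = 2.040/√(π² + 4.163) = 0.545.
From t_s ≈ 4/(ζω_n): ω_n = 4/(ζ·t_s) = 4/(0.545·0.00870) = 844 rad/s.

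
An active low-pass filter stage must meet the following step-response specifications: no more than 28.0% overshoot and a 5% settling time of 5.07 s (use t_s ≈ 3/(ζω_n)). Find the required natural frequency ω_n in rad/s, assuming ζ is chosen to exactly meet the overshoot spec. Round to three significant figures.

ω_n ≈ 1.58 rad/s

ζ = −ln(OS)/√(π² + (ln OS)²). With OS = 0.280, ln OS = −1.273 and ζ = 1.273/3.390 = 0.376.
Then ω_n = 3/(ζ t_s) = 3/(0.376 × 5.07) = 1.58 rad/s.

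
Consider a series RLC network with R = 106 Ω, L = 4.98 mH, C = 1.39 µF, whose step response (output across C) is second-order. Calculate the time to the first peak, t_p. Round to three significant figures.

For a series RLC circuit (capacitor voltage as output), ω_n = 1/√(LC) = 1/√(4.98 mH · 1.39 µF) = 12000 rad/s.
ζ = (R/2)·√(C/L) = (106/2)·√(1.39 µF/4.98 mH) = 0.885.
ω_d = 12000·√(1 − 0.885²) = 5590 rad/s. t_p = π/ω_d = 0.000562 s.

t_p ≈ 0.000562 s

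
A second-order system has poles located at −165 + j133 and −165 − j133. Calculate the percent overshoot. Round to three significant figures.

%OS ≈ 2.03%

The poles are at −σ ± jω_d with σ = 165 and ω_d = 133, so ω_n = √(σ²+ω_d²) = 212 rad/s and ζ = σ/ω_n = 0.779.
Overshoot: exp(−π·0.779/√(1−0.779²)) = 0.0203, i.e. 2.03%.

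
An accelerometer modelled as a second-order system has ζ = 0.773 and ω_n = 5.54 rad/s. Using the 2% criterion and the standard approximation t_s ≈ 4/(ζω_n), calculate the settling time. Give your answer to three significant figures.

t_s ≈ 4/(ζω_n) = 4/(0.773 × 5.54) = 0.934 s.

t_s ≈ 0.934 s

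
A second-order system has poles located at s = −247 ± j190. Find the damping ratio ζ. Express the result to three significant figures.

The poles are at −σ ± jω_d with σ = 247 and ω_d = 190, so ω_n = √(σ²+ω_d²) = 312 rad/s and ζ = σ/ω_n = 0.793.

ζ ≈ 0.793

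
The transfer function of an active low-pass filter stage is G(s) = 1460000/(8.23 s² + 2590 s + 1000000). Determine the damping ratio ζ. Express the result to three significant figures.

ζ ≈ 0.451

Dividing through by 8.23: denominator becomes s² + 314.7 s + 121500.
So ω_n = √121500 = 349 rad/s and ζ = 314.7/(2·349) = 0.451.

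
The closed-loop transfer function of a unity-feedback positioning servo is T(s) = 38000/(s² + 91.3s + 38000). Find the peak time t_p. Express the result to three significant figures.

t_p ≈ 0.0166 s

Comparing the denominator to s² + 2ζω_n s + ω_n²: ω_n = √38000 = 195 rad/s, and 2ζω_n = 91.3 so ζ = 91.3/(2·195) = 0.234.
ω_d = 195·√(1 − 0.234²) = 190 rad/s. Then t_p = π/ω_d = 0.0166 s.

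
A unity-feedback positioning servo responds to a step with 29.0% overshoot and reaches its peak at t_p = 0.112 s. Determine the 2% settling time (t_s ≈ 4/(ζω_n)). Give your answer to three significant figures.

t_s ≈ 0.362 s

ζ from %OS: ζ = |ln 0.290|/√(π²+ln²0.290) = 0.367.
From t_p = π/ω_d, ω_d = π/0.112 = 28.0 rad/s, so ω_n = ω_d/√(1−ζ²) = 30.1 rad/s.
t_s ≈ 4/(ζω_n) = 4/(0.367·30.1) = 0.362 s.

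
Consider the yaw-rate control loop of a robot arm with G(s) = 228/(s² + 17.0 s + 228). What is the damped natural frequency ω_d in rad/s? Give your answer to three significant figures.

Matching coefficients with s² + 2ζω_n s + ω_n² gives ω_n² = 228 ⇒ ω_n = 15.1 rad/s, and ζ = 17.0/(2ω_n) = 0.563.
The damped frequency ω_d = ω_n√(1−ζ²) = 12.5 rad/s.

ω_d ≈ 12.5 rad/s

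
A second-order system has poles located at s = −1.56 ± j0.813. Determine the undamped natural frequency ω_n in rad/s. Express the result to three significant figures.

ω_n ≈ 1.76 rad/s

With σ = 1.56, ω_d = 0.813: ω_n = √(σ²+ω_d²) = 1.76 rad/s, ζ = σ/ω_n = 0.887.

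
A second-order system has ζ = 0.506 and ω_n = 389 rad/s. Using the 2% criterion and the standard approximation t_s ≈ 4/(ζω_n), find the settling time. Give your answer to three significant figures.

t_s ≈ 0.0203 s

t_s ≈ 4/(ζω_n) = 4/(0.506 × 389) = 0.0203 s.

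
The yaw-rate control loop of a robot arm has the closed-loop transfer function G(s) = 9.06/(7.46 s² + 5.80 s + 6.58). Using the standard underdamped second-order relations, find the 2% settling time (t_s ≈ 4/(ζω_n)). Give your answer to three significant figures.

Dividing through by 7.46: denominator becomes s² + 0.7775 s + 0.8820.
So ω_n = √0.8820 = 0.939 rad/s and ζ = 0.7775/(2·0.939) = 0.414.
t_s ≈ 4/(ζω_n) = 10.3 s.

t_s ≈ 10.3 s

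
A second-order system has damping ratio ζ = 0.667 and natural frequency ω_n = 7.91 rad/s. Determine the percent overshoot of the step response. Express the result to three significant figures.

%OS ≈ 6.01%

For an underdamped second-order system, %OS = 100·exp(−πζ/√(1−ζ²)).
πζ/√(1−ζ²) = π·0.667/√(1−0.445) = 2.812, so %OS = 100·e^(−2.812) = 6.01%.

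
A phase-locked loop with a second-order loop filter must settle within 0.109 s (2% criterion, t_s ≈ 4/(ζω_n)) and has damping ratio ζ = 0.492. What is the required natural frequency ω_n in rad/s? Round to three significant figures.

Rearranging t_s ≈ 4/(ζω_n) gives ω_n = 4/(ζ·t_s) = 4/(0.492 × 0.109) = 74.6 rad/s.

ω_n ≈ 74.6 rad/s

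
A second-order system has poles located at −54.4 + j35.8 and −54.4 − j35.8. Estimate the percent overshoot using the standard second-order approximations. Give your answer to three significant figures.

%OS ≈ 0.845%

The poles are at −σ ± jω_d with σ = 54.4 and ω_d = 35.8, so ω_n = √(σ²+ω_d²) = 65.1 rad/s and ζ = σ/ω_n = 0.835.
Overshoot: exp(−π·0.835/√(1−0.835²)) = 0.00845, i.e. 0.845%.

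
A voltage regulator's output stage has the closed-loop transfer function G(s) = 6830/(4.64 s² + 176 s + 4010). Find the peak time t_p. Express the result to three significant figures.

t_p ≈ 0.140 s

Dividing through by 4.64: denominator becomes s² + 37.93 s + 864.2.
So ω_n = √864.2 = 29.4 rad/s and ζ = 37.93/(2·29.4) = 0.645.
ω_d = 29.4·√(1 − 0.645²) = 22.5 rad/s. t_p = π/ω_d = 0.140 s.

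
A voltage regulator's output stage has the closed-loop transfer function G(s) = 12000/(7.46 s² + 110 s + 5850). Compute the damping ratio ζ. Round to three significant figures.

Dividing through by 7.46: denominator becomes s² + 14.75 s + 784.2.
So ω_n = √784.2 = 28.0 rad/s and ζ = 14.75/(2·28.0) = 0.263.

ζ ≈ 0.263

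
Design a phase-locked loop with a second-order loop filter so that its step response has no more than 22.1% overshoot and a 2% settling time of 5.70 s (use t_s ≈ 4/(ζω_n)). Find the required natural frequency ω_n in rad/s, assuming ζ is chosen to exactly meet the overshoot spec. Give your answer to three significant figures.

ζ = −ln(OS)/√(π² + (ln OS)²). With OS = 0.221, ln OS = −1.510 and ζ = 1.510/3.485 = 0.433.
From t_s ≈ 4/(ζω_n): ω_n = 4/(ζ·t_s) = 4/(0.433·5.70) = 1.62 rad/s.

ω_n ≈ 1.62 rad/s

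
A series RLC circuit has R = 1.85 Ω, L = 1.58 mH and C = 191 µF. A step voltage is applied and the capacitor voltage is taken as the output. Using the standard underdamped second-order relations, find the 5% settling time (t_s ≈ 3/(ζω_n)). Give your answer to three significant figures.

t_s ≈ 0.00512 s

For a series RLC circuit (capacitor voltage as output), ω_n = 1/√(LC) = 1/√(1.58 mH · 191 µF) = 1820 rad/s.
ζ = (R/2)·√(C/L) = (1.85/2)·√(191 µF/1.58 mH) = 0.322.
t_s ≈ 3/(ζω_n) = 0.00512 s.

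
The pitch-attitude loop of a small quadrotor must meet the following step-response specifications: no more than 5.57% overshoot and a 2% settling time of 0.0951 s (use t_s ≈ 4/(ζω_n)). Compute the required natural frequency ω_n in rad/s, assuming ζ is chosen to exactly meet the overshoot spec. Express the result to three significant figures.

ω_n ≈ 62.2 rad/s

ζ = −ln(OS)/√(π² + (ln OS)²). With OS = 0.0557, ln OS = −2.888 and ζ = 2.888/4.267 = 0.677.
Then ω_n = 4/(ζ t_s) = 4/(0.677 × 0.0951) = 62.2 rad/s.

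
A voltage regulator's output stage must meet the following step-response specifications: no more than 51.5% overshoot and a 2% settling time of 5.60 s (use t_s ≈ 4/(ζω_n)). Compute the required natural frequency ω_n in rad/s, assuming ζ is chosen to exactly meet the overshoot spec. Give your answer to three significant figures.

Inverting the overshoot relation: ζ = |ln 0.515|/√(π² + ln²0.515) = 0.207.
From t_s ≈ 4/(ζω_n): ω_n = 4/(ζ·t_s) = 4/(0.207·5.60) = 3.46 rad/s.

ω_n ≈ 3.46 rad/s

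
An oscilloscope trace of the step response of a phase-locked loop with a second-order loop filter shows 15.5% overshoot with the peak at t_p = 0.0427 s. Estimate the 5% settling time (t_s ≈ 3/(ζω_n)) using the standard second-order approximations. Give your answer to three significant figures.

t_s ≈ 0.0687 s

From the overshoot, ζ = −ln(OS)/√(π²+ln²(OS)) = 0.510.
From t_p = π/ω_d, ω_d = π/0.0427 = 73.6 rad/s, so ω_n = ω_d/√(1−ζ²) = 85.6 rad/s.
t_s ≈ 3/(ζω_n) = 3/(0.510·85.6) = 0.0687 s.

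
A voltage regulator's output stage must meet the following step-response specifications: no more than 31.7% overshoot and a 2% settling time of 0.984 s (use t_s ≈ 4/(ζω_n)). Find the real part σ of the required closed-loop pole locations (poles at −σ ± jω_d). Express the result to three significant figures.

The settling-time spec alone fixes σ = ζω_n = 4/t_s = 4/0.984 = 4.07.
(Overshoot then fixes ζ = 0.343 and hence ω_d = σ·√(1−ζ²)/ζ = 11.1 rad/s.)

σ ≈ 4.07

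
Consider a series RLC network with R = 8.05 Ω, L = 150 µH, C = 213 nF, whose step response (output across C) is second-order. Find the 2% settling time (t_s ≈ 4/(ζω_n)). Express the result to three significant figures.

For a series RLC circuit (capacitor voltage as output), ω_n = 1/√(LC) = 1/√(150 µH · 213 nF) = 177000 rad/s.
ζ = (R/2)·√(C/L) = (8.05/2)·√(213 nF/150 µH) = 0.152.
t_s ≈ 4/(ζω_n) = 0.000149 s.

t_s ≈ 0.000149 s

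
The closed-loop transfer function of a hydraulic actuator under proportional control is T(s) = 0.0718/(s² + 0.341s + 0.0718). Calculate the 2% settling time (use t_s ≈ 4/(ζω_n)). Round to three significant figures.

t_s ≈ 23.5 s

Matching coefficients with s² + 2ζω_n s + ω_n² gives ω_n² = 0.0718 ⇒ ω_n = 0.268 rad/s, and ζ = 0.341/(2ω_n) = 0.636.
t_s ≈ 4/(ζω_n) = 4/(0.636·0.268) = 23.5 s.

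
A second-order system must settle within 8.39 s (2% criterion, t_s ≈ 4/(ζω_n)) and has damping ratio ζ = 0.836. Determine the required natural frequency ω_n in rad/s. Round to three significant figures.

ω_n ≈ 0.570 rad/s

Rearranging t_s ≈ 4/(ζω_n) gives ω_n = 4/(ζ·t_s) = 4/(0.836 × 8.39) = 0.570 rad/s.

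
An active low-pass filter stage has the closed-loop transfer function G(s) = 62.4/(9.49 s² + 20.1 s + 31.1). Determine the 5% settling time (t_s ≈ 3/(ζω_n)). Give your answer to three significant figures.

t_s ≈ 2.83 s

Dividing through by 9.49: denominator becomes s² + 2.118 s + 3.277.
So ω_n = √3.277 = 1.81 rad/s and ζ = 2.118/(2·1.81) = 0.585.
t_s ≈ 3/(ζω_n) = 2.83 s.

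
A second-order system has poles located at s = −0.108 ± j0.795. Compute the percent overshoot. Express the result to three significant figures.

With σ = 0.108, ω_d = 0.795: ω_n = √(σ²+ω_d²) = 0.802 rad/s, ζ = σ/ω_n = 0.135.
Overshoot: exp(−π·0.135/√(1−0.135²)) = 0.653, i.e. 65.3%.

%OS ≈ 65.3%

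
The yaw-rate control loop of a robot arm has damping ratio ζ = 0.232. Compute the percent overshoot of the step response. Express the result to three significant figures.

For an underdamped second-order system, %OS = 100·exp(−πζ/√(1−ζ²)).
πζ/√(1−ζ²) = π·0.232/√(1−0.0538) = 0.7493, so %OS = 100·e^(−0.7493) = 47.3%.

%OS ≈ 47.3%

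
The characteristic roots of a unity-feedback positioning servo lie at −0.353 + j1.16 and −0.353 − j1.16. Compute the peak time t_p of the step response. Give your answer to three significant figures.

t_p = π/ω_d with ω_d = 1.16 (the imaginary part), so t_p = 2.71 s.

t_p ≈ 2.71 s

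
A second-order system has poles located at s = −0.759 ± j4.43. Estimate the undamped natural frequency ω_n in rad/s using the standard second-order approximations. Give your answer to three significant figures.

ω_n ≈ 4.49 rad/s

With σ = 0.759, ω_d = 4.43: ω_n = √(σ²+ω_d²) = 4.49 rad/s, ζ = σ/ω_n = 0.169.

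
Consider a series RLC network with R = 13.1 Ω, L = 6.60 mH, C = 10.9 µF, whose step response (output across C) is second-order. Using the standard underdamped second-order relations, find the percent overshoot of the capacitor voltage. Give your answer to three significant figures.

%OS ≈ 42.0%

For a series RLC circuit (capacitor voltage as output), ω_n = 1/√(LC) = 1/√(6.60 mH · 10.9 µF) = 3730 rad/s.
ζ = (R/2)·√(C/L) = (13.1/2)·√(10.9 µF/6.60 mH) = 0.266.
Overshoot: exp(−π·0.266/√(1−0.266²)) = 0.420, i.e. 42.0%.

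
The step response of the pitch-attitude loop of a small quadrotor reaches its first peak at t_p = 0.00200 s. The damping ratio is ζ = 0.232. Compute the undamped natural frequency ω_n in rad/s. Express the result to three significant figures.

Peak time t_p = π/ω_d, so ω_d = π/t_p = π/0.00200 = 1570 rad/s.
ω_n = ω_d/√(1−ζ²) = 1570/√0.946 = 1610 rad/s.

ω_n ≈ 1610 rad/s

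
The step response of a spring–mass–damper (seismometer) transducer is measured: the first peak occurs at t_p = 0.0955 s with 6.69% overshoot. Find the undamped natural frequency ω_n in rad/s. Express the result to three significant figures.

ζ from %OS: ζ = |ln 0.0669|/√(π²+ln²0.0669) = 0.652.
t_p = π/ω_d ⇒ ω_d = 32.9 rad/s; then ω_n = ω_d/√(1−ζ²) = 43.4 rad/s.

ω_n ≈ 43.4 rad/s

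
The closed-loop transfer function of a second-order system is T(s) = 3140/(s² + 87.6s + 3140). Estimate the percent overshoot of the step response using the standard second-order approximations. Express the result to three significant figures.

Matching coefficients with s² + 2ζω_n s + ω_n² gives ω_n² = 3140 ⇒ ω_n = 56.0 rad/s, and ζ = 87.6/(2ω_n) = 0.782.
Overshoot: exp(−π·0.782/√(1−0.782²)) = 0.0195, i.e. 1.95%.

%OS ≈ 1.95%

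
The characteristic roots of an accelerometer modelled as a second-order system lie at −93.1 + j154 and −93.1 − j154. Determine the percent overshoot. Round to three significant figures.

The poles are at −σ ± jω_d with σ = 93.1 and ω_d = 154, so ω_n = √(σ²+ω_d²) = 180 rad/s and ζ = σ/ω_n = 0.517.
%OS = 100 e^{−πζ/√(1−ζ²)} with ζ = 0.517 gives 15.0%.

%OS ≈ 15.0%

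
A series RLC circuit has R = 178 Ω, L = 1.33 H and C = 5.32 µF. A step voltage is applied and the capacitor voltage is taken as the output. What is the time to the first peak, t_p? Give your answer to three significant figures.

For a series RLC circuit (capacitor voltage as output), ω_n = 1/√(LC) = 1/√(1.33 H · 5.32 µF) = 376 rad/s.
ζ = (R/2)·√(C/L) = (178/2)·√(5.32 µF/1.33 H) = 0.178.
ω_d = 376·√(1 − 0.178²) = 370 rad/s. t_p = π/ω_d = 0.00849 s.

t_p ≈ 0.00849 s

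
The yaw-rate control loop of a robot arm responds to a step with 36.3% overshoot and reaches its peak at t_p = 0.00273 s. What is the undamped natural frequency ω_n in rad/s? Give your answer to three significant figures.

The overshoot fixes ζ = −ln(OS)/√(π²+ln²(OS)) = 0.307.
t_p = π/ω_d ⇒ ω_d = 1150 rad/s; then ω_n = ω_d/√(1−ζ²) = 1210 rad/s.

ω_n ≈ 1210 rad/s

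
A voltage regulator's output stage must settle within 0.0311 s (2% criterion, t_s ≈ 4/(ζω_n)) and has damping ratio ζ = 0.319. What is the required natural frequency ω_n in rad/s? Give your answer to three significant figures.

Rearranging t_s ≈ 4/(ζω_n) gives ω_n = 4/(ζ·t_s) = 4/(0.319 × 0.0311) = 403 rad/s.

ω_n ≈ 403 rad/s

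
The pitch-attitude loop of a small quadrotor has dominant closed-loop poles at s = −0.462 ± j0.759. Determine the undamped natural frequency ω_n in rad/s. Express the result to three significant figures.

ω_n ≈ 0.889 rad/s

With σ = 0.462, ω_d = 0.759: ω_n = √(σ²+ω_d²) = 0.889 rad/s, ζ = σ/ω_n = 0.520.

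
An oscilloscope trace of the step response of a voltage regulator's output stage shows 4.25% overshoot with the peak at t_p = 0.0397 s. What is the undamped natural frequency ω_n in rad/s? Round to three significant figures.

ω_n ≈ 112 rad/s

The overshoot fixes ζ = −ln(OS)/√(π²+ln²(OS)) = 0.709.
From t_p = π/ω_d, ω_d = π/0.0397 = 79.1 rad/s, so ω_n = ω_d/√(1−ζ²) = 112 rad/s.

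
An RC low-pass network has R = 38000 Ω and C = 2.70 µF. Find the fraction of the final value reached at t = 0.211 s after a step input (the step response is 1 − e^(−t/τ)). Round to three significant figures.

τ = RC = 38000 × 2.70 µF = 0.103 s.
y(t)/y_∞ = 1 − e^(−t/τ) = 1 − e^(−0.211/0.103) = 1 − e^(−2.06) = 0.872.

y/y_∞ ≈ 0.872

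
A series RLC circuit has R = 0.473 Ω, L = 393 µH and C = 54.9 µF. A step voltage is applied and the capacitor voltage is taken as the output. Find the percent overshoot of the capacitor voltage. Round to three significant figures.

For a series RLC circuit (capacitor voltage as output), ω_n = 1/√(LC) = 1/√(393 µH · 54.9 µF) = 6810 rad/s.
ζ = (R/2)·√(C/L) = (0.473/2)·√(54.9 µF/393 µH) = 0.0884.
%OS = 100·exp(−πζ/√(1−ζ²)) = 75.7%.

%OS ≈ 75.7%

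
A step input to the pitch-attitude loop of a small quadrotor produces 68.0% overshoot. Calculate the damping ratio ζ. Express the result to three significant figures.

ζ ≈ 0.122

ζ = −ln(OS)/√(π² + (ln OS)²). With OS = 0.680, ln OS = −0.3857 and ζ = 0.3857/3.165 = 0.122.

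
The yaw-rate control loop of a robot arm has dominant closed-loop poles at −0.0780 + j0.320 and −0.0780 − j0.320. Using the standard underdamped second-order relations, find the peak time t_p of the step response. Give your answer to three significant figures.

t_p = π/ω_d with ω_d = 0.320 (the imaginary part), so t_p = 9.82 s.

t_p ≈ 9.82 s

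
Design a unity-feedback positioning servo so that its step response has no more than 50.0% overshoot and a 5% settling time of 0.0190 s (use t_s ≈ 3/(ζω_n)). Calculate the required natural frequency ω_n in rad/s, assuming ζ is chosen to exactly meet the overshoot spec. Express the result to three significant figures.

ζ = −ln(OS)/√(π² + (ln OS)²). With OS = 0.500, ln OS = −0.6931 and ζ = 0.6931/3.217 = 0.215.
From t_s ≈ 3/(ζω_n): ω_n = 3/(ζ·t_s) = 3/(0.215·0.0190) = 733 rad/s.

ω_n ≈ 733 rad/s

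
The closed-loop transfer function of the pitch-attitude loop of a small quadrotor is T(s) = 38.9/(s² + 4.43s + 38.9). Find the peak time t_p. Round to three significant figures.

t_p ≈ 0.539 s

Matching coefficients with s² + 2ζω_n s + ω_n² gives ω_n² = 38.9 ⇒ ω_n = 6.24 rad/s, and ζ = 4.43/(2ω_n) = 0.355.
The damped frequency ω_d = ω_n√(1−ζ²) = 5.83 rad/s. Then t_p = π/ω_d = 0.539 s.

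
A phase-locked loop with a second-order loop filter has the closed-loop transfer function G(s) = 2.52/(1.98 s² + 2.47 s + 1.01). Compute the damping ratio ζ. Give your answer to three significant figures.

Dividing through by 1.98: denominator becomes s² + 1.247 s + 0.5101.
So ω_n = √0.5101 = 0.714 rad/s and ζ = 1.247/(2·0.714) = 0.873.

ζ ≈ 0.873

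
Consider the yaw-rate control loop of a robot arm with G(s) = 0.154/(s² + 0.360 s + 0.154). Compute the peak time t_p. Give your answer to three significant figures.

Matching coefficients with s² + 2ζω_n s + ω_n² gives ω_n² = 0.154 ⇒ ω_n = 0.392 rad/s, and ζ = 0.360/(2ω_n) = 0.459.
The damped frequency ω_d = ω_n√(1−ζ²) = 0.349 rad/s. Then t_p = π/ω_d = 9.01 s.

t_p ≈ 9.01 s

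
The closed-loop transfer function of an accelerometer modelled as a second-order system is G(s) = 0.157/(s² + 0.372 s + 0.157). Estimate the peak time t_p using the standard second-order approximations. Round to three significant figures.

t_p ≈ 8.98 s

ω_n = √0.157 = 0.396 rad/s; ζ = 0.372/(2·0.396) = 0.469.
The damped frequency ω_d = ω_n√(1−ζ²) = 0.350 rad/s. Then t_p = π/ω_d = 8.98 s.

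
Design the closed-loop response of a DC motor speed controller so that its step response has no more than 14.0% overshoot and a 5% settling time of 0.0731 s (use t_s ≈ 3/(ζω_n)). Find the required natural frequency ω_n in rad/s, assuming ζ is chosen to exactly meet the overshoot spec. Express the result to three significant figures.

Inverting the overshoot relation: ζ = |ln 0.140|/√(π² + ln²0.140) = 0.531.
Then ω_n = 3/(ζ t_s) = 3/(0.531 × 0.0731) = 77.4 rad/s.

ω_n ≈ 77.4 rad/s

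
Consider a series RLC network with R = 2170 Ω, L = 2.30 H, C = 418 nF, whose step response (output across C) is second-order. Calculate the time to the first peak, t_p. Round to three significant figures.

t_p ≈ 0.00347 s

For a series RLC circuit (capacitor voltage as output), ω_n = 1/√(LC) = 1/√(2.30 H · 418 nF) = 1020 rad/s.
ζ = (R/2)·√(C/L) = (2170/2)·√(418 nF/2.30 H) = 0.463.
ω_d = ω_n√(1−ζ²) = 904 rad/s. t_p = π/ω_d = 0.00347 s.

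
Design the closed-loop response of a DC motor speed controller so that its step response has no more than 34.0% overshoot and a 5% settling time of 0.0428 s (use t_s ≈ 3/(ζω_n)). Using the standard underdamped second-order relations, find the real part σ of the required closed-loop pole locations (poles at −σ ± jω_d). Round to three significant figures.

σ ≈ 70.1

The settling-time spec alone fixes σ = ζω_n = 3/t_s = 3/0.0428 = 70.1.
(Overshoot then fixes ζ = 0.325 and hence ω_d = σ·√(1−ζ²)/ζ = 204 rad/s.)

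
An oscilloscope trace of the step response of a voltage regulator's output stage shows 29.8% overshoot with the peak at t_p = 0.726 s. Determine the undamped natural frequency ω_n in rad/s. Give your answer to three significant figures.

ω_n ≈ 4.64 rad/s

From the overshoot, ζ = −ln(OS)/√(π²+ln²(OS)) = 0.360.
From t_p = π/ω_d, ω_d = π/0.726 = 4.33 rad/s, so ω_n = ω_d/√(1−ζ²) = 4.64 rad/s.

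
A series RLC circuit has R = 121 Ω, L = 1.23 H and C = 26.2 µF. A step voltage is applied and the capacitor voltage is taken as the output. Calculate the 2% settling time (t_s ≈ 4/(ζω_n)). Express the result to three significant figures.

For a series RLC circuit (capacitor voltage as output), ω_n = 1/√(LC) = 1/√(1.23 H · 26.2 µF) = 176 rad/s.
ζ = (R/2)·√(C/L) = (121/2)·√(26.2 µF/1.23 H) = 0.279.
t_s ≈ 4/(ζω_n) = 0.0813 s.

t_s ≈ 0.0813 s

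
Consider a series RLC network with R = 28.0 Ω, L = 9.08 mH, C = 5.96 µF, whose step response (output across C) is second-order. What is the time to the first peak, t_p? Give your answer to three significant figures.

For a series RLC circuit (capacitor voltage as output), ω_n = 1/√(LC) = 1/√(9.08 mH · 5.96 µF) = 4300 rad/s.
ζ = (R/2)·√(C/L) = (28.0/2)·√(5.96 µF/9.08 mH) = 0.359.
ω_d = ω_n√(1−ζ²) = 4010 rad/s. t_p = π/ω_d = 0.000783 s.

t_p ≈ 0.000783 s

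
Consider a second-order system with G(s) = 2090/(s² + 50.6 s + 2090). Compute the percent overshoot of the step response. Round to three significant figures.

%OS ≈ 12.4%

Comparing the denominator to s² + 2ζω_n s + ω_n²: ω_n = √2090 = 45.7 rad/s, and 2ζω_n = 50.6 so ζ = 50.6/(2·45.7) = 0.553.
%OS = 100·exp(−πζ/√(1−ζ²)) = 12.4%.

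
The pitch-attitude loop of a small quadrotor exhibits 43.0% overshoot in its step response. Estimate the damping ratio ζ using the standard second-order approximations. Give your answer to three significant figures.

ζ = −ln(OS)/√(π² + (ln OS)²). With OS = 0.430, ln OS = −0.8440 and ζ = 0.8440/3.253 = 0.259.

ζ ≈ 0.259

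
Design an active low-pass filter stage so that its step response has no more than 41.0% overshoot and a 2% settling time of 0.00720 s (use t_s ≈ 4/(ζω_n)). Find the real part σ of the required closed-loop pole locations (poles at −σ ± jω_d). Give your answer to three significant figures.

The settling-time spec alone fixes σ = ζω_n = 4/t_s = 4/0.00720 = 556.
(Overshoot then fixes ζ = 0.273 and hence ω_d = σ·√(1−ζ²)/ζ = 1960 rad/s.)

σ ≈ 556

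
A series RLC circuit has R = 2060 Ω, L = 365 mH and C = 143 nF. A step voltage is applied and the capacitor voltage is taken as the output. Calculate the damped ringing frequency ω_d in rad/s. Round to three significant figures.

For a series RLC circuit (capacitor voltage as output), ω_n = 1/√(LC) = 1/√(365 mH · 143 nF) = 4380 rad/s.
ζ = (R/2)·√(C/L) = (2060/2)·√(143 nF/365 mH) = 0.645.
The damped frequency ω_d = ω_n√(1−ζ²) = 3350 rad/s.

ω_d ≈ 3350 rad/s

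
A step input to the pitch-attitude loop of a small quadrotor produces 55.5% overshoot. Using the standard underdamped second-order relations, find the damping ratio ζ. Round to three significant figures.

ζ ≈ 0.184

From %OS = 100·exp(−πζ/√(1−ζ²)), invert to get ζ = −ln(OS)/√(π² + ln²(OS)) with OS = 0.555.
−ln 0.555 = 0.5888, so ζ = 0.5888/√(π² + 0.3467) = 0.184.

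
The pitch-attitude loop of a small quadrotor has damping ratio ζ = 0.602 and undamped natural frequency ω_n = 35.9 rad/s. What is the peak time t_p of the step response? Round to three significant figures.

The damped frequency is ω_d = ω_n√(1−ζ²) = 35.9·√(1−0.362) = 28.7 rad/s.
Peak time t_p = π/ω_d = π/28.7 = 0.110 s.

t_p ≈ 0.110 s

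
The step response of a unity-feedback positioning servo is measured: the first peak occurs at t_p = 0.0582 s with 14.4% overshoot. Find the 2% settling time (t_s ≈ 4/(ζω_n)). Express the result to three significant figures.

t_s ≈ 0.120 s

ζ from %OS: ζ = |ln 0.144|/√(π²+ln²0.144) = 0.525.
From t_p = π/ω_d, ω_d = π/0.0582 = 54.0 rad/s, so ω_n = ω_d/√(1−ζ²) = 63.4 rad/s.
t_s ≈ 4/(ζω_n) = 4/(0.525·63.4) = 0.120 s.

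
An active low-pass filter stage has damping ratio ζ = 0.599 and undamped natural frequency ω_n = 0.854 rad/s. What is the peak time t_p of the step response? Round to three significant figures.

The damped frequency is ω_d = ω_n√(1−ζ²) = 0.854·√(1−0.359) = 0.684 rad/s.
Peak time t_p = π/ω_d = π/0.684 = 4.59 s.

t_p ≈ 4.59 s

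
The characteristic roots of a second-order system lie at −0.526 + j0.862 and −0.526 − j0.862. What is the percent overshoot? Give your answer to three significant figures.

|pole| = ω_n = √(0.526² + 0.862²) = 1.01 rad/s; ζ = cos θ = σ/ω_n = 0.521.
%OS = 100·exp(−πζ/√(1−ζ²)) = 14.7%.

%OS ≈ 14.7%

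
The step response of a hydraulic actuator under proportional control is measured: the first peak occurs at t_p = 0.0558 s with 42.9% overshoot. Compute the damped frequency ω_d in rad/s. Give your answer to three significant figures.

t_p = π/ω_d, so ω_d = π/0.0558 = 56.3 rad/s.

ω_d ≈ 56.3 rad/s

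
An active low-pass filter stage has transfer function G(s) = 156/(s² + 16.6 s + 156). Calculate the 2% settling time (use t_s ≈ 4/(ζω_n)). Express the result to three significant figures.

ω_n = √156 = 12.5 rad/s; ζ = 16.6/(2·12.5) = 0.665.
t_s ≈ 4/(ζω_n) = 4/(0.665·12.5) = 0.482 s.

t_s ≈ 0.482 s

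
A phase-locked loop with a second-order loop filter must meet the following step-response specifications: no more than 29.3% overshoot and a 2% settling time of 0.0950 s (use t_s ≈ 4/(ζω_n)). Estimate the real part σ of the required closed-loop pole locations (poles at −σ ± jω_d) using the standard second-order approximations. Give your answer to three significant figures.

The settling-time spec alone fixes σ = ζω_n = 4/t_s = 4/0.0950 = 42.1.
(Overshoot then fixes ζ = 0.364 and hence ω_d = σ·√(1−ζ²)/ζ = 108 rad/s.)

σ ≈ 42.1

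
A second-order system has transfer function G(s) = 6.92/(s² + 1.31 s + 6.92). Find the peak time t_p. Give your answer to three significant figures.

ω_n = √6.92 = 2.63 rad/s; ζ = 1.31/(2·2.63) = 0.249.
The damped frequency ω_d = ω_n√(1−ζ²) = 2.55 rad/s. Then t_p = π/ω_d = 1.23 s.

t_p ≈ 1.23 s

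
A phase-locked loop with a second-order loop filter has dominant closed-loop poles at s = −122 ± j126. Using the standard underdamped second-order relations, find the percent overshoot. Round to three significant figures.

%OS ≈ 4.77%

The poles are at −σ ± jω_d with σ = 122 and ω_d = 126, so ω_n = √(σ²+ω_d²) = 175 rad/s and ζ = σ/ω_n = 0.696.
%OS = 100·exp(−πζ/√(1−ζ²)) = 4.77%.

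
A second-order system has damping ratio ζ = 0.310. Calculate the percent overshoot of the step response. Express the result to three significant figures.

For an underdamped second-order system, %OS = 100·exp(−πζ/√(1−ζ²)).
πζ/√(1−ζ²) = π·0.310/√(1−0.0961) = 1.024, so %OS = 100·e^(−1.024) = 35.9%.

%OS ≈ 35.9%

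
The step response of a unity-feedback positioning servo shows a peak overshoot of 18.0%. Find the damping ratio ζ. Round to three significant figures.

From %OS = 100·exp(−πζ/√(1−ζ²)), invert to get ζ = −ln(OS)/√(π² + ln²(OS)) with OS = 0.180.
−ln 0.180 = 1.715, so ζ = 1.715/√(π² + 2.941) = 0.479.

ζ ≈ 0.479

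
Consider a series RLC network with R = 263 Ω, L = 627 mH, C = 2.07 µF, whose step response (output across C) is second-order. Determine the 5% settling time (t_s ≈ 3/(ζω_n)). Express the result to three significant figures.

t_s ≈ 0.0143 s

For a series RLC circuit (capacitor voltage as output), ω_n = 1/√(LC) = 1/√(627 mH · 2.07 µF) = 878 rad/s.
ζ = (R/2)·√(C/L) = (263/2)·√(2.07 µF/627 mH) = 0.239.
t_s ≈ 3/(ζω_n) = 0.0143 s.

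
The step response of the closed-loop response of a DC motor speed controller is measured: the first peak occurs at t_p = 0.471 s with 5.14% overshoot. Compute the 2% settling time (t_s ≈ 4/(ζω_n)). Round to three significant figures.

From the overshoot, ζ = −ln(OS)/√(π²+ln²(OS)) = 0.687.
From t_p = π/ω_d, ω_d = π/0.471 = 6.67 rad/s, so ω_n = ω_d/√(1−ζ²) = 9.18 rad/s.
t_s ≈ 4/(ζω_n) = 4/(0.687·9.18) = 0.635 s.

t_s ≈ 0.635 s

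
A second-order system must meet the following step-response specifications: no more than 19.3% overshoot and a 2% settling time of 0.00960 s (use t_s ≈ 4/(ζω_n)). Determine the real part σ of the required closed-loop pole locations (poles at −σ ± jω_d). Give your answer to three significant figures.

σ ≈ 417

The settling-time spec alone fixes σ = ζω_n = 4/t_s = 4/0.00960 = 417.
(Overshoot then fixes ζ = 0.464 and hence ω_d = σ·√(1−ζ²)/ζ = 796 rad/s.)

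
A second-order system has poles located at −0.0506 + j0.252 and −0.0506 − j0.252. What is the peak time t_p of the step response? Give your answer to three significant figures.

t_p ≈ 12.5 s

t_p = π/ω_d with ω_d = 0.252 (the imaginary part), so t_p = 12.5 s.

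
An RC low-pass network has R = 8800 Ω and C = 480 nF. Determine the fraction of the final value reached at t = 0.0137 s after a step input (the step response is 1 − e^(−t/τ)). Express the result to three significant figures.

y/y_∞ ≈ 0.961

τ = RC = 8800 × 480 nF = 0.00422 s.
y(t)/y_∞ = 1 − e^(−t/τ) = 1 − e^(−0.0137/0.00422) = 1 − e^(−3.24) = 0.961.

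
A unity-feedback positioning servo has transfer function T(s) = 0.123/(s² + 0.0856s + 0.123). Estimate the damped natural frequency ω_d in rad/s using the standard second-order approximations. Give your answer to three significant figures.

ω_d ≈ 0.348 rad/s

Matching coefficients with s² + 2ζω_n s + ω_n² gives ω_n² = 0.123 ⇒ ω_n = 0.351 rad/s, and ζ = 0.0856/(2ω_n) = 0.122.
The damped frequency ω_d = ω_n√(1−ζ²) = 0.348 rad/s.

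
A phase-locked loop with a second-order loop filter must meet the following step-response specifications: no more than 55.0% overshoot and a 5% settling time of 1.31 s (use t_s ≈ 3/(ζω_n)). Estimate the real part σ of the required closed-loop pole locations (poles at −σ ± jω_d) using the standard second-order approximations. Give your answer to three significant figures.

σ ≈ 2.29

The settling-time spec alone fixes σ = ζω_n = 3/t_s = 3/1.31 = 2.29.
(Overshoot then fixes ζ = 0.187 and hence ω_d = σ·√(1−ζ²)/ζ = 12.0 rad/s.)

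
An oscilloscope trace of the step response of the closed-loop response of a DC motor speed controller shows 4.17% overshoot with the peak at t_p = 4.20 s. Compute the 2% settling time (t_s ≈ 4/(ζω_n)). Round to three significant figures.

The overshoot fixes ζ = −ln(OS)/√(π²+ln²(OS)) = 0.711.
From t_p = π/ω_d, ω_d = π/4.20 = 0.748 rad/s, so ω_n = ω_d/√(1−ζ²) = 1.06 rad/s.
t_s ≈ 4/(ζω_n) = 4/(0.711·1.06) = 5.29 s.

t_s ≈ 5.29 s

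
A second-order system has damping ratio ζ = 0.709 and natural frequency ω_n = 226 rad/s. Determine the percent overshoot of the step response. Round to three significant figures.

For an underdamped second-order system, %OS = 100·exp(−πζ/√(1−ζ²)).
πζ/√(1−ζ²) = π·0.709/√(1−0.503) = 3.158, so %OS = 100·e^(−3.158) = 4.25%.

%OS ≈ 4.25%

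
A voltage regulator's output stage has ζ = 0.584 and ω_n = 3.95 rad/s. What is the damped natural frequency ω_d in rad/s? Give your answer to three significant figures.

ω_d = ω_n√(1−ζ²) = 3.95·√0.659 = 3.21 rad/s.

ω_d ≈ 3.21 rad/s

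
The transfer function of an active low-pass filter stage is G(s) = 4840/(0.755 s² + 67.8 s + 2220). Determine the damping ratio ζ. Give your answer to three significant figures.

Dividing through by 0.755: denominator becomes s² + 89.80 s + 2940.
So ω_n = √2940 = 54.2 rad/s and ζ = 89.80/(2·54.2) = 0.828.

ζ ≈ 0.828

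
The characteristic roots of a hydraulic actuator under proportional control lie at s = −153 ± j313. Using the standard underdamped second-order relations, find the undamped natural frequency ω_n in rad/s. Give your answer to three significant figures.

|pole| = ω_n = √(153² + 313²) = 348 rad/s; ζ = cos θ = σ/ω_n = 0.439.

ω_n ≈ 348 rad/s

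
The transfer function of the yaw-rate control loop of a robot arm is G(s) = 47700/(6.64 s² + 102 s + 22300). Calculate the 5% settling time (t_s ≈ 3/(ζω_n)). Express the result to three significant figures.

Dividing through by 6.64: denominator becomes s² + 15.36 s + 3358.
So ω_n = √3358 = 58.0 rad/s and ζ = 15.36/(2·58.0) = 0.133.
t_s ≈ 3/(ζω_n) = 0.391 s.

t_s ≈ 0.391 s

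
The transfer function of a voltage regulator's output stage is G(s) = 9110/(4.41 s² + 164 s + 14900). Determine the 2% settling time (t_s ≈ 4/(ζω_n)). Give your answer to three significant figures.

Dividing through by 4.41: denominator becomes s² + 37.19 s + 3379.
So ω_n = √3379 = 58.1 rad/s and ζ = 37.19/(2·58.1) = 0.320.
t_s ≈ 4/(ζω_n) = 0.215 s.

t_s ≈ 0.215 s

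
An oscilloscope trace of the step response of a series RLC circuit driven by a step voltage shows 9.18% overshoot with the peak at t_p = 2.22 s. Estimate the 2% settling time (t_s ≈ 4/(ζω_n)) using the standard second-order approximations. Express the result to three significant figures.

From the overshoot, ζ = −ln(OS)/√(π²+ln²(OS)) = 0.605.
From t_p = π/ω_d, ω_d = π/2.22 = 1.42 rad/s, so ω_n = ω_d/√(1−ζ²) = 1.78 rad/s.
t_s ≈ 4/(ζω_n) = 4/(0.605·1.78) = 3.72 s.

t_s ≈ 3.72 s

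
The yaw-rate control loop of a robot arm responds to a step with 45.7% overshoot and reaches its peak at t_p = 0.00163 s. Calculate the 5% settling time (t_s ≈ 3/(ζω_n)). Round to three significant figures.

t_s ≈ 0.00624 s

The overshoot fixes ζ = −ln(OS)/√(π²+ln²(OS)) = 0.242.
From t_p = π/ω_d, ω_d = π/0.00163 = 1930 rad/s, so ω_n = ω_d/√(1−ζ²) = 1990 rad/s.
t_s ≈ 3/(ζω_n) = 3/(0.242·1990) = 0.00624 s.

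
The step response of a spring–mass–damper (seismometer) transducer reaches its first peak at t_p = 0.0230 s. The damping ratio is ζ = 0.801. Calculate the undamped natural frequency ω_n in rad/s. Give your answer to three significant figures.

Peak time t_p = π/ω_d, so ω_d = π/t_p = π/0.0230 = 137 rad/s.
ω_n = ω_d/√(1−ζ²) = 137/√0.358 = 228 rad/s.

ω_n ≈ 228 rad/s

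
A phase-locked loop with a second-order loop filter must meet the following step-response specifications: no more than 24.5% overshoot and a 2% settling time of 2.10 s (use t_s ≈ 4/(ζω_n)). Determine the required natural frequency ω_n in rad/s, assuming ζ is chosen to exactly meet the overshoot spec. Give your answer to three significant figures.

From %OS = 100·exp(−πζ/√(1−ζ²)), invert to get ζ = −ln(OS)/√(π² + ln²(OS)) with OS = 0.245.
−ln 0.245 = 1.406, so ζ = 1.406/√(π² + 1.978) = 0.409.
Then ω_n = 4/(ζ t_s) = 4/(0.409 × 2.10) = 4.66 rad/s.

ω_n ≈ 4.66 rad/s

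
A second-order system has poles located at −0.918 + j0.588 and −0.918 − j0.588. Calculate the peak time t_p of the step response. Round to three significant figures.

t_p ≈ 5.34 s

t_p = π/ω_d with ω_d = 0.588 (the imaginary part), so t_p = 5.34 s.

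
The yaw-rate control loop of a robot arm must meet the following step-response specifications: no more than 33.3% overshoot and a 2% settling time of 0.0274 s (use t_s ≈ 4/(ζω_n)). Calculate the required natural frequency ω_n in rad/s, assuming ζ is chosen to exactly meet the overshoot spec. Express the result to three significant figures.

From %OS = 100·exp(−πζ/√(1−ζ²)), invert to get ζ = −ln(OS)/√(π² + ln²(OS)) with OS = 0.333.
−ln 0.333 = 1.100, so ζ = 1.100/√(π² + 1.209) = 0.330.
From t_s ≈ 4/(ζω_n): ω_n = 4/(ζ·t_s) = 4/(0.330·0.0274) = 442 rad/s.

ω_n ≈ 442 rad/s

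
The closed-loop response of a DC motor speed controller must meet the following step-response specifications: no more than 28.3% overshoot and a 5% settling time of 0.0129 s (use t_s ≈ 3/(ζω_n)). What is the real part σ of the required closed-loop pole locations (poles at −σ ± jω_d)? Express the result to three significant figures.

The settling-time spec alone fixes σ = ζω_n = 3/t_s = 3/0.0129 = 233.
(Overshoot then fixes ζ = 0.373 and hence ω_d = σ·√(1−ζ²)/ζ = 579 rad/s.)

σ ≈ 233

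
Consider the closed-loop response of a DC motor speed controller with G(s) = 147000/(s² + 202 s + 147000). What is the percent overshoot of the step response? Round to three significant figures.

%OS ≈ 42.4%

ω_n = √147000 = 383 rad/s; ζ = 202/(2·383) = 0.263.
%OS = 100 e^{−πζ/√(1−ζ²)} with ζ = 0.263 gives 42.4%.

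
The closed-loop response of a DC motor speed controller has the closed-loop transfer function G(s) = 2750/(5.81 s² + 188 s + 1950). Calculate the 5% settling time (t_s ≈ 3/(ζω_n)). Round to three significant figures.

Dividing through by 5.81: denominator becomes s² + 32.36 s + 335.6.
So ω_n = √335.6 = 18.3 rad/s and ζ = 32.36/(2·18.3) = 0.883.
t_s ≈ 3/(ζω_n) = 0.185 s.

t_s ≈ 0.185 s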